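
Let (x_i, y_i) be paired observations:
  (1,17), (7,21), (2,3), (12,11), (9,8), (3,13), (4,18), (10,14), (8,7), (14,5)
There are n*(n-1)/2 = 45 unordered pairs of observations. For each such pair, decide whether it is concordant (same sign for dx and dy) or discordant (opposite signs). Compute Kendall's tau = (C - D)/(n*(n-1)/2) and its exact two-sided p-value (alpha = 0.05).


Step 1: Enumerate the 45 unordered pairs (i,j) with i<j and classify each by sign(x_j-x_i) * sign(y_j-y_i).
  (1,2):dx=+6,dy=+4->C; (1,3):dx=+1,dy=-14->D; (1,4):dx=+11,dy=-6->D; (1,5):dx=+8,dy=-9->D
  (1,6):dx=+2,dy=-4->D; (1,7):dx=+3,dy=+1->C; (1,8):dx=+9,dy=-3->D; (1,9):dx=+7,dy=-10->D
  (1,10):dx=+13,dy=-12->D; (2,3):dx=-5,dy=-18->C; (2,4):dx=+5,dy=-10->D; (2,5):dx=+2,dy=-13->D
  (2,6):dx=-4,dy=-8->C; (2,7):dx=-3,dy=-3->C; (2,8):dx=+3,dy=-7->D; (2,9):dx=+1,dy=-14->D
  (2,10):dx=+7,dy=-16->D; (3,4):dx=+10,dy=+8->C; (3,5):dx=+7,dy=+5->C; (3,6):dx=+1,dy=+10->C
  (3,7):dx=+2,dy=+15->C; (3,8):dx=+8,dy=+11->C; (3,9):dx=+6,dy=+4->C; (3,10):dx=+12,dy=+2->C
  (4,5):dx=-3,dy=-3->C; (4,6):dx=-9,dy=+2->D; (4,7):dx=-8,dy=+7->D; (4,8):dx=-2,dy=+3->D
  (4,9):dx=-4,dy=-4->C; (4,10):dx=+2,dy=-6->D; (5,6):dx=-6,dy=+5->D; (5,7):dx=-5,dy=+10->D
  (5,8):dx=+1,dy=+6->C; (5,9):dx=-1,dy=-1->C; (5,10):dx=+5,dy=-3->D; (6,7):dx=+1,dy=+5->C
  (6,8):dx=+7,dy=+1->C; (6,9):dx=+5,dy=-6->D; (6,10):dx=+11,dy=-8->D; (7,8):dx=+6,dy=-4->D
  (7,9):dx=+4,dy=-11->D; (7,10):dx=+10,dy=-13->D; (8,9):dx=-2,dy=-7->C; (8,10):dx=+4,dy=-9->D
  (9,10):dx=+6,dy=-2->D
Step 2: C = 19, D = 26, total pairs = 45.
Step 3: tau = (C - D)/(n(n-1)/2) = (19 - 26)/45 = -0.155556.
Step 4: Exact two-sided p-value (enumerate n! = 3628800 permutations of y under H0): p = 0.600654.
Step 5: alpha = 0.05. fail to reject H0.

tau_b = -0.1556 (C=19, D=26), p = 0.600654, fail to reject H0.


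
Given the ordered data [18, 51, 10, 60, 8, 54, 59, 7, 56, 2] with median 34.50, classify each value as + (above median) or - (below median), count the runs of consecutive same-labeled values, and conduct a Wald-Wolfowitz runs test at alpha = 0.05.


Step 1: Compute median = 34.50; label A = above, B = below.
Labels in order: BABABAABAB  (n_A = 5, n_B = 5)
Step 2: Count runs R = 9.
Step 3: Under H0 (random ordering), E[R] = 2*n_A*n_B/(n_A+n_B) + 1 = 2*5*5/10 + 1 = 6.0000.
        Var[R] = 2*n_A*n_B*(2*n_A*n_B - n_A - n_B) / ((n_A+n_B)^2 * (n_A+n_B-1)) = 2000/900 = 2.2222.
        SD[R] = 1.4907.
Step 4: Continuity-corrected z = (R - 0.5 - E[R]) / SD[R] = (9 - 0.5 - 6.0000) / 1.4907 = 1.6771.
Step 5: Two-sided p-value via normal approximation = 2*(1 - Phi(|z|)) = 0.093533.
Step 6: alpha = 0.05. fail to reject H0.

R = 9, z = 1.6771, p = 0.093533, fail to reject H0.


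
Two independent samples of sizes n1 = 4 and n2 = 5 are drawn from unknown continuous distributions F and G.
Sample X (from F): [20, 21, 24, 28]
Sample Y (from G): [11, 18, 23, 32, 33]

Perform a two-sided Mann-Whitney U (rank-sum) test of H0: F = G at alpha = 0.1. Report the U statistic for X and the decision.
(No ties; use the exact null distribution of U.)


Step 1: Combine and sort all 9 observations; assign midranks.
sorted (value, group): (11,Y), (18,Y), (20,X), (21,X), (23,Y), (24,X), (28,X), (32,Y), (33,Y)
ranks: 11->1, 18->2, 20->3, 21->4, 23->5, 24->6, 28->7, 32->8, 33->9
Step 2: Rank sum for X: R1 = 3 + 4 + 6 + 7 = 20.
Step 3: U_X = R1 - n1(n1+1)/2 = 20 - 4*5/2 = 20 - 10 = 10.
       U_Y = n1*n2 - U_X = 20 - 10 = 10.
Step 4: No ties, so the exact null distribution of U (based on enumerating the C(9,4) = 126 equally likely rank assignments) gives the two-sided p-value.
Step 5: p-value = 1.000000; compare to alpha = 0.1. fail to reject H0.

U_X = 10, p = 1.000000, fail to reject H0 at alpha = 0.1.


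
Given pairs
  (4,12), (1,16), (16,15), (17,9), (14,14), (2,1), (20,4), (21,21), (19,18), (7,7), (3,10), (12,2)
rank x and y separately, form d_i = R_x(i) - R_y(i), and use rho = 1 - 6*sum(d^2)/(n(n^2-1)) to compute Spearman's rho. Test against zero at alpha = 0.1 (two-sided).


Step 1: Rank x and y separately (midranks; no ties here).
rank(x): 4->4, 1->1, 16->8, 17->9, 14->7, 2->2, 20->11, 21->12, 19->10, 7->5, 3->3, 12->6
rank(y): 12->7, 16->10, 15->9, 9->5, 14->8, 1->1, 4->3, 21->12, 18->11, 7->4, 10->6, 2->2
Step 2: d_i = R_x(i) - R_y(i); compute d_i^2.
  (4-7)^2=9, (1-10)^2=81, (8-9)^2=1, (9-5)^2=16, (7-8)^2=1, (2-1)^2=1, (11-3)^2=64, (12-12)^2=0, (10-11)^2=1, (5-4)^2=1, (3-6)^2=9, (6-2)^2=16
sum(d^2) = 200.
Step 3: rho = 1 - 6*200 / (12*(12^2 - 1)) = 1 - 1200/1716 = 0.300699.
Step 4: Under H0, t = rho * sqrt((n-2)/(1-rho^2)) = 0.9970 ~ t(10).
Step 5: Two-sided p-value from the t-distribution with 10 df = 0.342260.
Step 6: alpha = 0.1. fail to reject H0.

rho = 0.3007, p = 0.342260, fail to reject H0 at alpha = 0.1.


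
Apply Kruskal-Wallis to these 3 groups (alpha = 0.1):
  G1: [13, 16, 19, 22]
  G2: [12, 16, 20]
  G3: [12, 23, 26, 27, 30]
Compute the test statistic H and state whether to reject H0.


Step 1: Combine all N = 12 observations and assign midranks.
sorted (value, group, rank): (12,G2,1.5), (12,G3,1.5), (13,G1,3), (16,G1,4.5), (16,G2,4.5), (19,G1,6), (20,G2,7), (22,G1,8), (23,G3,9), (26,G3,10), (27,G3,11), (30,G3,12)
Step 2: Sum ranks within each group.
R_1 = 21.5 (n_1 = 4)
R_2 = 13 (n_2 = 3)
R_3 = 43.5 (n_3 = 5)
Step 3: H = 12/(N(N+1)) * sum(R_i^2/n_i) - 3(N+1)
     = 12/(12*13) * (21.5^2/4 + 13^2/3 + 43.5^2/5) - 3*13
     = 0.076923 * 550.346 - 39
     = 3.334295.
Step 4: Ties present; correction factor C = 1 - 12/(12^3 - 12) = 0.993007. Corrected H = 3.334295 / 0.993007 = 3.357776.
Step 5: Under H0, H ~ chi^2(2); p-value = 0.186581.
Step 6: alpha = 0.1. fail to reject H0.

H = 3.3578, df = 2, p = 0.186581, fail to reject H0.


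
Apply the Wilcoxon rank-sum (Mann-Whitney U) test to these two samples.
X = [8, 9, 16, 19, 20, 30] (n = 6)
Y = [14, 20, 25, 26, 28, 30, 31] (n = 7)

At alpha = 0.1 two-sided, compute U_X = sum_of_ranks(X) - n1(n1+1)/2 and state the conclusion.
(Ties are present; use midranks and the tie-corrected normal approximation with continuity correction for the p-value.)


Step 1: Combine and sort all 13 observations; assign midranks.
sorted (value, group): (8,X), (9,X), (14,Y), (16,X), (19,X), (20,X), (20,Y), (25,Y), (26,Y), (28,Y), (30,X), (30,Y), (31,Y)
ranks: 8->1, 9->2, 14->3, 16->4, 19->5, 20->6.5, 20->6.5, 25->8, 26->9, 28->10, 30->11.5, 30->11.5, 31->13
Step 2: Rank sum for X: R1 = 1 + 2 + 4 + 5 + 6.5 + 11.5 = 30.
Step 3: U_X = R1 - n1(n1+1)/2 = 30 - 6*7/2 = 30 - 21 = 9.
       U_Y = n1*n2 - U_X = 42 - 9 = 33.
Step 4: Ties are present, so use the tie-corrected normal approximation (with continuity correction) for the p-value.
Step 5: p-value = 0.099478; compare to alpha = 0.1. reject H0.

U_X = 9, p = 0.099478, reject H0 at alpha = 0.1.


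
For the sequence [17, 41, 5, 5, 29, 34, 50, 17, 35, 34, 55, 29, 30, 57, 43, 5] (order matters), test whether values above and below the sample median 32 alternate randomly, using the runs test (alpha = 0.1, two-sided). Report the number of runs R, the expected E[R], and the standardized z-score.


Step 1: Compute median = 32; label A = above, B = below.
Labels in order: BABBBAABAAABBAAB  (n_A = 8, n_B = 8)
Step 2: Count runs R = 9.
Step 3: Under H0 (random ordering), E[R] = 2*n_A*n_B/(n_A+n_B) + 1 = 2*8*8/16 + 1 = 9.0000.
        Var[R] = 2*n_A*n_B*(2*n_A*n_B - n_A - n_B) / ((n_A+n_B)^2 * (n_A+n_B-1)) = 14336/3840 = 3.7333.
        SD[R] = 1.9322.
Step 4: R = E[R], so z = 0 with no continuity correction.
Step 5: Two-sided p-value via normal approximation = 2*(1 - Phi(|z|)) = 1.000000.
Step 6: alpha = 0.1. fail to reject H0.

R = 9, z = 0.0000, p = 1.000000, fail to reject H0.


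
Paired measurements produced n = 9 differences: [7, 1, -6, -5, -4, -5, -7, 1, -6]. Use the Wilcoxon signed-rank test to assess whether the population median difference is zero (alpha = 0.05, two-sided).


Step 1: Drop any zero differences (none here) and take |d_i|.
|d| = [7, 1, 6, 5, 4, 5, 7, 1, 6]
Step 2: Midrank |d_i| (ties get averaged ranks).
ranks: |7|->8.5, |1|->1.5, |6|->6.5, |5|->4.5, |4|->3, |5|->4.5, |7|->8.5, |1|->1.5, |6|->6.5
Step 3: Attach original signs; sum ranks with positive sign and with negative sign.
W+ = 8.5 + 1.5 + 1.5 = 11.5
W- = 6.5 + 4.5 + 3 + 4.5 + 8.5 + 6.5 = 33.5
(Check: W+ + W- = 45 should equal n(n+1)/2 = 45.)
Step 4: Test statistic W = min(W+, W-) = 11.5.
Step 5: Ties in |d|, so use the tie-corrected normal approximation.
        E[W] = n(n+1)/4 = 9*10/4 = 22.5.
        Tie groups: |d|=1 (t=2), |d|=5 (t=2), |d|=6 (t=2), |d|=7 (t=2); sum(t^3 - t) = 24.
        Var[W] = n(n+1)(2n+1)/24 - sum(t^3-t)/48 = 1710/24 - 24/48 = 70.75.
        z = (W - E[W]) / sqrt(Var[W]) = (11.5 - 22.5) / 8.4113 = -1.3078.
        Two-sided p = 2*Phi(z) = 0.190953.
Step 6: alpha = 0.05. fail to reject H0.

W+ = 11.5, W- = 33.5, W = min = 11.5, p = 0.190953, fail to reject H0.


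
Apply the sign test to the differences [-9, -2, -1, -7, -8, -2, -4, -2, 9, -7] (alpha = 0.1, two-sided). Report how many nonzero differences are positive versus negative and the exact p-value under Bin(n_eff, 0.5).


Step 1: Discard zero differences. Original n = 10; n_eff = number of nonzero differences = 10.
Nonzero differences (with sign): -9, -2, -1, -7, -8, -2, -4, -2, +9, -7
Step 2: Count signs: positive = 1, negative = 9.
Step 3: Under H0: P(positive) = 0.5, so the number of positives S ~ Bin(10, 0.5).
Step 4: Two-sided exact p-value = sum of Bin(10,0.5) probabilities at or below the observed probability = 0.021484.
Step 5: alpha = 0.1. reject H0.

n_eff = 10, pos = 1, neg = 9, p = 0.021484, reject H0.


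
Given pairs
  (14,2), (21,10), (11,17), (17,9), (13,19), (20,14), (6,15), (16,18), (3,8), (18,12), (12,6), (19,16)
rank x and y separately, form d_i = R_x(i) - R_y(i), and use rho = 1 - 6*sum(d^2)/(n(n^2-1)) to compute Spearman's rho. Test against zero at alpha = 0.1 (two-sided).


Step 1: Rank x and y separately (midranks; no ties here).
rank(x): 14->6, 21->12, 11->3, 17->8, 13->5, 20->11, 6->2, 16->7, 3->1, 18->9, 12->4, 19->10
rank(y): 2->1, 10->5, 17->10, 9->4, 19->12, 14->7, 15->8, 18->11, 8->3, 12->6, 6->2, 16->9
Step 2: d_i = R_x(i) - R_y(i); compute d_i^2.
  (6-1)^2=25, (12-5)^2=49, (3-10)^2=49, (8-4)^2=16, (5-12)^2=49, (11-7)^2=16, (2-8)^2=36, (7-11)^2=16, (1-3)^2=4, (9-6)^2=9, (4-2)^2=4, (10-9)^2=1
sum(d^2) = 274.
Step 3: rho = 1 - 6*274 / (12*(12^2 - 1)) = 1 - 1644/1716 = 0.041958.
Step 4: Under H0, t = rho * sqrt((n-2)/(1-rho^2)) = 0.1328 ~ t(10).
Step 5: Two-sided p-value from the t-distribution with 10 df = 0.896986.
Step 6: alpha = 0.1. fail to reject H0.

rho = 0.0420, p = 0.896986, fail to reject H0 at alpha = 0.1.


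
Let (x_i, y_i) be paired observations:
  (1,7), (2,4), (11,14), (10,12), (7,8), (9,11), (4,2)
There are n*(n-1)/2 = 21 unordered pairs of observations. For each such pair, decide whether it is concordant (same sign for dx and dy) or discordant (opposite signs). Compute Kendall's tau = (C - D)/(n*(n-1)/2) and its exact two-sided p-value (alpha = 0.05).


Step 1: Enumerate the 21 unordered pairs (i,j) with i<j and classify each by sign(x_j-x_i) * sign(y_j-y_i).
  (1,2):dx=+1,dy=-3->D; (1,3):dx=+10,dy=+7->C; (1,4):dx=+9,dy=+5->C; (1,5):dx=+6,dy=+1->C
  (1,6):dx=+8,dy=+4->C; (1,7):dx=+3,dy=-5->D; (2,3):dx=+9,dy=+10->C; (2,4):dx=+8,dy=+8->C
  (2,5):dx=+5,dy=+4->C; (2,6):dx=+7,dy=+7->C; (2,7):dx=+2,dy=-2->D; (3,4):dx=-1,dy=-2->C
  (3,5):dx=-4,dy=-6->C; (3,6):dx=-2,dy=-3->C; (3,7):dx=-7,dy=-12->C; (4,5):dx=-3,dy=-4->C
  (4,6):dx=-1,dy=-1->C; (4,7):dx=-6,dy=-10->C; (5,6):dx=+2,dy=+3->C; (5,7):dx=-3,dy=-6->C
  (6,7):dx=-5,dy=-9->C
Step 2: C = 18, D = 3, total pairs = 21.
Step 3: tau = (C - D)/(n(n-1)/2) = (18 - 3)/21 = 0.714286.
Step 4: Exact two-sided p-value (enumerate n! = 5040 permutations of y under H0): p = 0.030159.
Step 5: alpha = 0.05. reject H0.

tau_b = 0.7143 (C=18, D=3), p = 0.030159, reject H0.


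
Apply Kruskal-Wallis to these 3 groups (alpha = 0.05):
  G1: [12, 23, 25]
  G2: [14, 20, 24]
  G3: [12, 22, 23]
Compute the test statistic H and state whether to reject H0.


Step 1: Combine all N = 9 observations and assign midranks.
sorted (value, group, rank): (12,G1,1.5), (12,G3,1.5), (14,G2,3), (20,G2,4), (22,G3,5), (23,G1,6.5), (23,G3,6.5), (24,G2,8), (25,G1,9)
Step 2: Sum ranks within each group.
R_1 = 17 (n_1 = 3)
R_2 = 15 (n_2 = 3)
R_3 = 13 (n_3 = 3)
Step 3: H = 12/(N(N+1)) * sum(R_i^2/n_i) - 3(N+1)
     = 12/(9*10) * (17^2/3 + 15^2/3 + 13^2/3) - 3*10
     = 0.133333 * 227.667 - 30
     = 0.355556.
Step 4: Ties present; correction factor C = 1 - 12/(9^3 - 9) = 0.983333. Corrected H = 0.355556 / 0.983333 = 0.361582.
Step 5: Under H0, H ~ chi^2(2); p-value = 0.834610.
Step 6: alpha = 0.05. fail to reject H0.

H = 0.3616, df = 2, p = 0.834610, fail to reject H0.


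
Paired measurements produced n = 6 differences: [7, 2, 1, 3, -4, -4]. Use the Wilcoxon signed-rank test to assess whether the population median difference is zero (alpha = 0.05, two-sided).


Step 1: Drop any zero differences (none here) and take |d_i|.
|d| = [7, 2, 1, 3, 4, 4]
Step 2: Midrank |d_i| (ties get averaged ranks).
ranks: |7|->6, |2|->2, |1|->1, |3|->3, |4|->4.5, |4|->4.5
Step 3: Attach original signs; sum ranks with positive sign and with negative sign.
W+ = 6 + 2 + 1 + 3 = 12
W- = 4.5 + 4.5 = 9
(Check: W+ + W- = 21 should equal n(n+1)/2 = 21.)
Step 4: Test statistic W = min(W+, W-) = 9.
Step 5: Ties in |d|, so use the tie-corrected normal approximation.
        E[W] = n(n+1)/4 = 6*7/4 = 10.5.
        Tie groups: |d|=4 (t=2); sum(t^3 - t) = 6.
        Var[W] = n(n+1)(2n+1)/24 - sum(t^3-t)/48 = 546/24 - 6/48 = 22.625.
        z = (W - E[W]) / sqrt(Var[W]) = (9 - 10.5) / 4.7566 = -0.3154.
        Two-sided p = 2*Phi(z) = 0.752494.
Step 6: alpha = 0.05. fail to reject H0.

W+ = 12, W- = 9, W = min = 9, p = 0.752494, fail to reject H0.


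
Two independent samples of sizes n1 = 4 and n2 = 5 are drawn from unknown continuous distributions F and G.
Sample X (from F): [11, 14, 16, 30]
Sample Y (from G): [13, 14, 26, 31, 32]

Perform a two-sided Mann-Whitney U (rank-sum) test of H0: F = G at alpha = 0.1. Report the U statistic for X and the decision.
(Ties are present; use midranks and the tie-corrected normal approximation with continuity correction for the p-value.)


Step 1: Combine and sort all 9 observations; assign midranks.
sorted (value, group): (11,X), (13,Y), (14,X), (14,Y), (16,X), (26,Y), (30,X), (31,Y), (32,Y)
ranks: 11->1, 13->2, 14->3.5, 14->3.5, 16->5, 26->6, 30->7, 31->8, 32->9
Step 2: Rank sum for X: R1 = 1 + 3.5 + 5 + 7 = 16.5.
Step 3: U_X = R1 - n1(n1+1)/2 = 16.5 - 4*5/2 = 16.5 - 10 = 6.5.
       U_Y = n1*n2 - U_X = 20 - 6.5 = 13.5.
Step 4: Ties are present, so use the tie-corrected normal approximation (with continuity correction) for the p-value.
Step 5: p-value = 0.460558; compare to alpha = 0.1. fail to reject H0.

U_X = 6.5, p = 0.460558, fail to reject H0 at alpha = 0.1.


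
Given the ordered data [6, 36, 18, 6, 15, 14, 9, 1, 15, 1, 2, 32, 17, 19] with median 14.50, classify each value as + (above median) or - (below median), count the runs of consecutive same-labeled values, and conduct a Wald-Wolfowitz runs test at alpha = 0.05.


Step 1: Compute median = 14.50; label A = above, B = below.
Labels in order: BAABABBBABBAAA  (n_A = 7, n_B = 7)
Step 2: Count runs R = 8.
Step 3: Under H0 (random ordering), E[R] = 2*n_A*n_B/(n_A+n_B) + 1 = 2*7*7/14 + 1 = 8.0000.
        Var[R] = 2*n_A*n_B*(2*n_A*n_B - n_A - n_B) / ((n_A+n_B)^2 * (n_A+n_B-1)) = 8232/2548 = 3.2308.
        SD[R] = 1.7974.
Step 4: R = E[R], so z = 0 with no continuity correction.
Step 5: Two-sided p-value via normal approximation = 2*(1 - Phi(|z|)) = 1.000000.
Step 6: alpha = 0.05. fail to reject H0.

R = 8, z = 0.0000, p = 1.000000, fail to reject H0.


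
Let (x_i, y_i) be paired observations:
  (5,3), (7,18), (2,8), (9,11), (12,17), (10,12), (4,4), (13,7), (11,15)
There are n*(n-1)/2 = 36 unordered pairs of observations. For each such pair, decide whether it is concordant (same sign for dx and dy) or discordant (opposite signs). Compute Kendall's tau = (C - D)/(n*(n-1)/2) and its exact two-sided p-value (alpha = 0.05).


Step 1: Enumerate the 36 unordered pairs (i,j) with i<j and classify each by sign(x_j-x_i) * sign(y_j-y_i).
  (1,2):dx=+2,dy=+15->C; (1,3):dx=-3,dy=+5->D; (1,4):dx=+4,dy=+8->C; (1,5):dx=+7,dy=+14->C
  (1,6):dx=+5,dy=+9->C; (1,7):dx=-1,dy=+1->D; (1,8):dx=+8,dy=+4->C; (1,9):dx=+6,dy=+12->C
  (2,3):dx=-5,dy=-10->C; (2,4):dx=+2,dy=-7->D; (2,5):dx=+5,dy=-1->D; (2,6):dx=+3,dy=-6->D
  (2,7):dx=-3,dy=-14->C; (2,8):dx=+6,dy=-11->D; (2,9):dx=+4,dy=-3->D; (3,4):dx=+7,dy=+3->C
  (3,5):dx=+10,dy=+9->C; (3,6):dx=+8,dy=+4->C; (3,7):dx=+2,dy=-4->D; (3,8):dx=+11,dy=-1->D
  (3,9):dx=+9,dy=+7->C; (4,5):dx=+3,dy=+6->C; (4,6):dx=+1,dy=+1->C; (4,7):dx=-5,dy=-7->C
  (4,8):dx=+4,dy=-4->D; (4,9):dx=+2,dy=+4->C; (5,6):dx=-2,dy=-5->C; (5,7):dx=-8,dy=-13->C
  (5,8):dx=+1,dy=-10->D; (5,9):dx=-1,dy=-2->C; (6,7):dx=-6,dy=-8->C; (6,8):dx=+3,dy=-5->D
  (6,9):dx=+1,dy=+3->C; (7,8):dx=+9,dy=+3->C; (7,9):dx=+7,dy=+11->C; (8,9):dx=-2,dy=+8->D
Step 2: C = 23, D = 13, total pairs = 36.
Step 3: tau = (C - D)/(n(n-1)/2) = (23 - 13)/36 = 0.277778.
Step 4: Exact two-sided p-value (enumerate n! = 362880 permutations of y under H0): p = 0.358488.
Step 5: alpha = 0.05. fail to reject H0.

tau_b = 0.2778 (C=23, D=13), p = 0.358488, fail to reject H0.


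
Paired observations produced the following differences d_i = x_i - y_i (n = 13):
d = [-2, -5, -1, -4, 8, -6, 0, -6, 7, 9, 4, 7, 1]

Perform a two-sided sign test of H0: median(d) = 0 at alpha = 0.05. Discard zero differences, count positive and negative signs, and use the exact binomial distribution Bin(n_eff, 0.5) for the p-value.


Step 1: Discard zero differences. Original n = 13; n_eff = number of nonzero differences = 12.
Nonzero differences (with sign): -2, -5, -1, -4, +8, -6, -6, +7, +9, +4, +7, +1
Step 2: Count signs: positive = 6, negative = 6.
Step 3: Under H0: P(positive) = 0.5, so the number of positives S ~ Bin(12, 0.5).
Step 4: Two-sided exact p-value = sum of Bin(12,0.5) probabilities at or below the observed probability = 1.000000.
Step 5: alpha = 0.05. fail to reject H0.

n_eff = 12, pos = 6, neg = 6, p = 1.000000, fail to reject H0.


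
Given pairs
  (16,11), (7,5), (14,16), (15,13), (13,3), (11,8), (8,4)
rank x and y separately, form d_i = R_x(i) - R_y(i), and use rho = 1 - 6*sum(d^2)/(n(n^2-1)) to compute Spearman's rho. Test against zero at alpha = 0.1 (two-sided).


Step 1: Rank x and y separately (midranks; no ties here).
rank(x): 16->7, 7->1, 14->5, 15->6, 13->4, 11->3, 8->2
rank(y): 11->5, 5->3, 16->7, 13->6, 3->1, 8->4, 4->2
Step 2: d_i = R_x(i) - R_y(i); compute d_i^2.
  (7-5)^2=4, (1-3)^2=4, (5-7)^2=4, (6-6)^2=0, (4-1)^2=9, (3-4)^2=1, (2-2)^2=0
sum(d^2) = 22.
Step 3: rho = 1 - 6*22 / (7*(7^2 - 1)) = 1 - 132/336 = 0.607143.
Step 4: Under H0, t = rho * sqrt((n-2)/(1-rho^2)) = 1.7086 ~ t(5).
Step 5: Two-sided p-value from the t-distribution with 5 df = 0.148231.
Step 6: alpha = 0.1. fail to reject H0.

rho = 0.6071, p = 0.148231, fail to reject H0 at alpha = 0.1.


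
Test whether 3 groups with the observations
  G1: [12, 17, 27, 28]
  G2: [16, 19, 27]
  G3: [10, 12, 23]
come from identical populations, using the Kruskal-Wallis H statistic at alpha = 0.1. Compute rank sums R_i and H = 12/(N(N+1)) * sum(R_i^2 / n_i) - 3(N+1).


Step 1: Combine all N = 10 observations and assign midranks.
sorted (value, group, rank): (10,G3,1), (12,G1,2.5), (12,G3,2.5), (16,G2,4), (17,G1,5), (19,G2,6), (23,G3,7), (27,G1,8.5), (27,G2,8.5), (28,G1,10)
Step 2: Sum ranks within each group.
R_1 = 26 (n_1 = 4)
R_2 = 18.5 (n_2 = 3)
R_3 = 10.5 (n_3 = 3)
Step 3: H = 12/(N(N+1)) * sum(R_i^2/n_i) - 3(N+1)
     = 12/(10*11) * (26^2/4 + 18.5^2/3 + 10.5^2/3) - 3*11
     = 0.109091 * 319.833 - 33
     = 1.890909.
Step 4: Ties present; correction factor C = 1 - 12/(10^3 - 10) = 0.987879. Corrected H = 1.890909 / 0.987879 = 1.914110.
Step 5: Under H0, H ~ chi^2(2); p-value = 0.384022.
Step 6: alpha = 0.1. fail to reject H0.

H = 1.9141, df = 2, p = 0.384022, fail to reject H0.


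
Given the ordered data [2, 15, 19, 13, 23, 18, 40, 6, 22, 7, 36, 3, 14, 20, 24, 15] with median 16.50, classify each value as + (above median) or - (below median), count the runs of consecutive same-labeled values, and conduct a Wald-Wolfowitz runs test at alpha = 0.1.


Step 1: Compute median = 16.50; label A = above, B = below.
Labels in order: BBABAAABABABBAAB  (n_A = 8, n_B = 8)
Step 2: Count runs R = 11.
Step 3: Under H0 (random ordering), E[R] = 2*n_A*n_B/(n_A+n_B) + 1 = 2*8*8/16 + 1 = 9.0000.
        Var[R] = 2*n_A*n_B*(2*n_A*n_B - n_A - n_B) / ((n_A+n_B)^2 * (n_A+n_B-1)) = 14336/3840 = 3.7333.
        SD[R] = 1.9322.
Step 4: Continuity-corrected z = (R - 0.5 - E[R]) / SD[R] = (11 - 0.5 - 9.0000) / 1.9322 = 0.7763.
Step 5: Two-sided p-value via normal approximation = 2*(1 - Phi(|z|)) = 0.437558.
Step 6: alpha = 0.1. fail to reject H0.

R = 11, z = 0.7763, p = 0.437558, fail to reject H0.


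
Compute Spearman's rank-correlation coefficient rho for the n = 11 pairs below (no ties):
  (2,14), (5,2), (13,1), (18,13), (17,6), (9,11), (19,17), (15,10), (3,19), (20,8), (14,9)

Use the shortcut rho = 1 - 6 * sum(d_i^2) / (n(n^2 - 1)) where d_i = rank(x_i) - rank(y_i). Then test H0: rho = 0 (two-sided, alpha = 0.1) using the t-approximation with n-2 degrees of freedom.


Step 1: Rank x and y separately (midranks; no ties here).
rank(x): 2->1, 5->3, 13->5, 18->9, 17->8, 9->4, 19->10, 15->7, 3->2, 20->11, 14->6
rank(y): 14->9, 2->2, 1->1, 13->8, 6->3, 11->7, 17->10, 10->6, 19->11, 8->4, 9->5
Step 2: d_i = R_x(i) - R_y(i); compute d_i^2.
  (1-9)^2=64, (3-2)^2=1, (5-1)^2=16, (9-8)^2=1, (8-3)^2=25, (4-7)^2=9, (10-10)^2=0, (7-6)^2=1, (2-11)^2=81, (11-4)^2=49, (6-5)^2=1
sum(d^2) = 248.
Step 3: rho = 1 - 6*248 / (11*(11^2 - 1)) = 1 - 1488/1320 = -0.127273.
Step 4: Under H0, t = rho * sqrt((n-2)/(1-rho^2)) = -0.3849 ~ t(9).
Step 5: Two-sided p-value from the t-distribution with 9 df = 0.709215.
Step 6: alpha = 0.1. fail to reject H0.

rho = -0.1273, p = 0.709215, fail to reject H0 at alpha = 0.1.


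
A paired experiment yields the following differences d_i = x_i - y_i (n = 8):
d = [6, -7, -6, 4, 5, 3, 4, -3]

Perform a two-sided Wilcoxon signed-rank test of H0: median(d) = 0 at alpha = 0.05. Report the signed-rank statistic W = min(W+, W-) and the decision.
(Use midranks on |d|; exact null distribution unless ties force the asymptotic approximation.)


Step 1: Drop any zero differences (none here) and take |d_i|.
|d| = [6, 7, 6, 4, 5, 3, 4, 3]
Step 2: Midrank |d_i| (ties get averaged ranks).
ranks: |6|->6.5, |7|->8, |6|->6.5, |4|->3.5, |5|->5, |3|->1.5, |4|->3.5, |3|->1.5
Step 3: Attach original signs; sum ranks with positive sign and with negative sign.
W+ = 6.5 + 3.5 + 5 + 1.5 + 3.5 = 20
W- = 8 + 6.5 + 1.5 = 16
(Check: W+ + W- = 36 should equal n(n+1)/2 = 36.)
Step 4: Test statistic W = min(W+, W-) = 16.
Step 5: Ties in |d|, so use the tie-corrected normal approximation.
        E[W] = n(n+1)/4 = 8*9/4 = 18.
        Tie groups: |d|=3 (t=2), |d|=4 (t=2), |d|=6 (t=2); sum(t^3 - t) = 18.
        Var[W] = n(n+1)(2n+1)/24 - sum(t^3-t)/48 = 1224/24 - 18/48 = 50.625.
        z = (W - E[W]) / sqrt(Var[W]) = (16 - 18) / 7.1151 = -0.2811.
        Two-sided p = 2*Phi(z) = 0.778640.
Step 6: alpha = 0.05. fail to reject H0.

W+ = 20, W- = 16, W = min = 16, p = 0.778640, fail to reject H0.


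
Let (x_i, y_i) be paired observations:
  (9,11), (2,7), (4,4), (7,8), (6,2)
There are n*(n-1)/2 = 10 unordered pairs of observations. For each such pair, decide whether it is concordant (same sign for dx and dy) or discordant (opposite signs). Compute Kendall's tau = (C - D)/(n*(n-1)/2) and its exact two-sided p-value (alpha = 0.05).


Step 1: Enumerate the 10 unordered pairs (i,j) with i<j and classify each by sign(x_j-x_i) * sign(y_j-y_i).
  (1,2):dx=-7,dy=-4->C; (1,3):dx=-5,dy=-7->C; (1,4):dx=-2,dy=-3->C; (1,5):dx=-3,dy=-9->C
  (2,3):dx=+2,dy=-3->D; (2,4):dx=+5,dy=+1->C; (2,5):dx=+4,dy=-5->D; (3,4):dx=+3,dy=+4->C
  (3,5):dx=+2,dy=-2->D; (4,5):dx=-1,dy=-6->C
Step 2: C = 7, D = 3, total pairs = 10.
Step 3: tau = (C - D)/(n(n-1)/2) = (7 - 3)/10 = 0.400000.
Step 4: Exact two-sided p-value (enumerate n! = 120 permutations of y under H0): p = 0.483333.
Step 5: alpha = 0.05. fail to reject H0.

tau_b = 0.4000 (C=7, D=3), p = 0.483333, fail to reject H0.


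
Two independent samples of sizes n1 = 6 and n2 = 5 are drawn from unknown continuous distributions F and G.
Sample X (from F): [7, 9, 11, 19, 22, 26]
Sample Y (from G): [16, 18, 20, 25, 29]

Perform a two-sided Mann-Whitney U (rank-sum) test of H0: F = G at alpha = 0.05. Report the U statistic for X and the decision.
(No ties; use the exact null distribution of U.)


Step 1: Combine and sort all 11 observations; assign midranks.
sorted (value, group): (7,X), (9,X), (11,X), (16,Y), (18,Y), (19,X), (20,Y), (22,X), (25,Y), (26,X), (29,Y)
ranks: 7->1, 9->2, 11->3, 16->4, 18->5, 19->6, 20->7, 22->8, 25->9, 26->10, 29->11
Step 2: Rank sum for X: R1 = 1 + 2 + 3 + 6 + 8 + 10 = 30.
Step 3: U_X = R1 - n1(n1+1)/2 = 30 - 6*7/2 = 30 - 21 = 9.
       U_Y = n1*n2 - U_X = 30 - 9 = 21.
Step 4: No ties, so the exact null distribution of U (based on enumerating the C(11,6) = 462 equally likely rank assignments) gives the two-sided p-value.
Step 5: p-value = 0.329004; compare to alpha = 0.05. fail to reject H0.

U_X = 9, p = 0.329004, fail to reject H0 at alpha = 0.05.


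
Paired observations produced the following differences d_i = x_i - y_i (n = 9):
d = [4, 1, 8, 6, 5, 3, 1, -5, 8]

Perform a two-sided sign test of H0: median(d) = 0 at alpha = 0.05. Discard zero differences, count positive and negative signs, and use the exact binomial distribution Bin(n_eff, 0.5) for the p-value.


Step 1: Discard zero differences. Original n = 9; n_eff = number of nonzero differences = 9.
Nonzero differences (with sign): +4, +1, +8, +6, +5, +3, +1, -5, +8
Step 2: Count signs: positive = 8, negative = 1.
Step 3: Under H0: P(positive) = 0.5, so the number of positives S ~ Bin(9, 0.5).
Step 4: Two-sided exact p-value = sum of Bin(9,0.5) probabilities at or below the observed probability = 0.039062.
Step 5: alpha = 0.05. reject H0.

n_eff = 9, pos = 8, neg = 1, p = 0.039062, reject H0.


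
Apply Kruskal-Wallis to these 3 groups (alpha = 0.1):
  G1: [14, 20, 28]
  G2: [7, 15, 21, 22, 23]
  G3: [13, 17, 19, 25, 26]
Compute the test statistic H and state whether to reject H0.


Step 1: Combine all N = 13 observations and assign midranks.
sorted (value, group, rank): (7,G2,1), (13,G3,2), (14,G1,3), (15,G2,4), (17,G3,5), (19,G3,6), (20,G1,7), (21,G2,8), (22,G2,9), (23,G2,10), (25,G3,11), (26,G3,12), (28,G1,13)
Step 2: Sum ranks within each group.
R_1 = 23 (n_1 = 3)
R_2 = 32 (n_2 = 5)
R_3 = 36 (n_3 = 5)
Step 3: H = 12/(N(N+1)) * sum(R_i^2/n_i) - 3(N+1)
     = 12/(13*14) * (23^2/3 + 32^2/5 + 36^2/5) - 3*14
     = 0.065934 * 640.333 - 42
     = 0.219780.
Step 4: No ties, so H is used without correction.
Step 5: Under H0, H ~ chi^2(2); p-value = 0.895933.
Step 6: alpha = 0.1. fail to reject H0.

H = 0.2198, df = 2, p = 0.895933, fail to reject H0.


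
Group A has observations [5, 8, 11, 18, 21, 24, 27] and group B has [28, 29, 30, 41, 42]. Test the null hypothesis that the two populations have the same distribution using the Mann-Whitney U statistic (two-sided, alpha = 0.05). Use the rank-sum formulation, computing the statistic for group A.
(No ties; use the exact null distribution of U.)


Step 1: Combine and sort all 12 observations; assign midranks.
sorted (value, group): (5,X), (8,X), (11,X), (18,X), (21,X), (24,X), (27,X), (28,Y), (29,Y), (30,Y), (41,Y), (42,Y)
ranks: 5->1, 8->2, 11->3, 18->4, 21->5, 24->6, 27->7, 28->8, 29->9, 30->10, 41->11, 42->12
Step 2: Rank sum for X: R1 = 1 + 2 + 3 + 4 + 5 + 6 + 7 = 28.
Step 3: U_X = R1 - n1(n1+1)/2 = 28 - 7*8/2 = 28 - 28 = 0.
       U_Y = n1*n2 - U_X = 35 - 0 = 35.
Step 4: No ties, so the exact null distribution of U (based on enumerating the C(12,7) = 792 equally likely rank assignments) gives the two-sided p-value.
Step 5: p-value = 0.002525; compare to alpha = 0.05. reject H0.

U_X = 0, p = 0.002525, reject H0 at alpha = 0.05.


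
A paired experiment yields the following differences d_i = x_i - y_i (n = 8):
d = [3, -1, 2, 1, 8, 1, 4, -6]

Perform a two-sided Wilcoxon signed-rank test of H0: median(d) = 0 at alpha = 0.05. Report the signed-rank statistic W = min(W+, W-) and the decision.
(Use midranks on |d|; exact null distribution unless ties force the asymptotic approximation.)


Step 1: Drop any zero differences (none here) and take |d_i|.
|d| = [3, 1, 2, 1, 8, 1, 4, 6]
Step 2: Midrank |d_i| (ties get averaged ranks).
ranks: |3|->5, |1|->2, |2|->4, |1|->2, |8|->8, |1|->2, |4|->6, |6|->7
Step 3: Attach original signs; sum ranks with positive sign and with negative sign.
W+ = 5 + 4 + 2 + 8 + 2 + 6 = 27
W- = 2 + 7 = 9
(Check: W+ + W- = 36 should equal n(n+1)/2 = 36.)
Step 4: Test statistic W = min(W+, W-) = 9.
Step 5: Ties in |d|, so use the tie-corrected normal approximation.
        E[W] = n(n+1)/4 = 8*9/4 = 18.
        Tie groups: |d|=1 (t=3); sum(t^3 - t) = 24.
        Var[W] = n(n+1)(2n+1)/24 - sum(t^3-t)/48 = 1224/24 - 24/48 = 50.5.
        z = (W - E[W]) / sqrt(Var[W]) = (9 - 18) / 7.1063 = -1.2665.
        Two-sided p = 2*Phi(z) = 0.205343.
Step 6: alpha = 0.05. fail to reject H0.

W+ = 27, W- = 9, W = min = 9, p = 0.205343, fail to reject H0.


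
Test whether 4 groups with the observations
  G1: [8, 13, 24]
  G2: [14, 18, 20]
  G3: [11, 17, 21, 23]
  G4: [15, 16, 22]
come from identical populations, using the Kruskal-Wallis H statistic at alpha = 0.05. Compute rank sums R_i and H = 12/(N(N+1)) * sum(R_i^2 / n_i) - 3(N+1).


Step 1: Combine all N = 13 observations and assign midranks.
sorted (value, group, rank): (8,G1,1), (11,G3,2), (13,G1,3), (14,G2,4), (15,G4,5), (16,G4,6), (17,G3,7), (18,G2,8), (20,G2,9), (21,G3,10), (22,G4,11), (23,G3,12), (24,G1,13)
Step 2: Sum ranks within each group.
R_1 = 17 (n_1 = 3)
R_2 = 21 (n_2 = 3)
R_3 = 31 (n_3 = 4)
R_4 = 22 (n_4 = 3)
Step 3: H = 12/(N(N+1)) * sum(R_i^2/n_i) - 3(N+1)
     = 12/(13*14) * (17^2/3 + 21^2/3 + 31^2/4 + 22^2/3) - 3*14
     = 0.065934 * 644.917 - 42
     = 0.521978.
Step 4: No ties, so H is used without correction.
Step 5: Under H0, H ~ chi^2(3); p-value = 0.914037.
Step 6: alpha = 0.05. fail to reject H0.

H = 0.5220, df = 3, p = 0.914037, fail to reject H0.


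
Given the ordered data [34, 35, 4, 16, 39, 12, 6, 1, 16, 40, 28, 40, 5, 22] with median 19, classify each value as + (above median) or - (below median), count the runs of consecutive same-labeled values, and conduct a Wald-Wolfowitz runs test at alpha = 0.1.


Step 1: Compute median = 19; label A = above, B = below.
Labels in order: AABBABBBBAAABA  (n_A = 7, n_B = 7)
Step 2: Count runs R = 7.
Step 3: Under H0 (random ordering), E[R] = 2*n_A*n_B/(n_A+n_B) + 1 = 2*7*7/14 + 1 = 8.0000.
        Var[R] = 2*n_A*n_B*(2*n_A*n_B - n_A - n_B) / ((n_A+n_B)^2 * (n_A+n_B-1)) = 8232/2548 = 3.2308.
        SD[R] = 1.7974.
Step 4: Continuity-corrected z = (R + 0.5 - E[R]) / SD[R] = (7 + 0.5 - 8.0000) / 1.7974 = -0.2782.
Step 5: Two-sided p-value via normal approximation = 2*(1 - Phi(|z|)) = 0.780879.
Step 6: alpha = 0.1. fail to reject H0.

R = 7, z = -0.2782, p = 0.780879, fail to reject H0.


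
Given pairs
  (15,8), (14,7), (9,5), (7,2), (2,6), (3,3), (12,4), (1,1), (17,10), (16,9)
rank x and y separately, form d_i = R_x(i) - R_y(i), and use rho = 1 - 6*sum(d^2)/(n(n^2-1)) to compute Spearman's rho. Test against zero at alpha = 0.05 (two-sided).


Step 1: Rank x and y separately (midranks; no ties here).
rank(x): 15->8, 14->7, 9->5, 7->4, 2->2, 3->3, 12->6, 1->1, 17->10, 16->9
rank(y): 8->8, 7->7, 5->5, 2->2, 6->6, 3->3, 4->4, 1->1, 10->10, 9->9
Step 2: d_i = R_x(i) - R_y(i); compute d_i^2.
  (8-8)^2=0, (7-7)^2=0, (5-5)^2=0, (4-2)^2=4, (2-6)^2=16, (3-3)^2=0, (6-4)^2=4, (1-1)^2=0, (10-10)^2=0, (9-9)^2=0
sum(d^2) = 24.
Step 3: rho = 1 - 6*24 / (10*(10^2 - 1)) = 1 - 144/990 = 0.854545.
Step 4: Under H0, t = rho * sqrt((n-2)/(1-rho^2)) = 4.6537 ~ t(8).
Step 5: Two-sided p-value from the t-distribution with 8 df = 0.001637.
Step 6: alpha = 0.05. reject H0.

rho = 0.8545, p = 0.001637, reject H0 at alpha = 0.05.


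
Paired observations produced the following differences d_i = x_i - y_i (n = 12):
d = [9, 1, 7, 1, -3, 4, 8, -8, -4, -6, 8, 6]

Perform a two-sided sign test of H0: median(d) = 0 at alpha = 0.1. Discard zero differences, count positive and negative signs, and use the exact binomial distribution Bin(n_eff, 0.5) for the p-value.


Step 1: Discard zero differences. Original n = 12; n_eff = number of nonzero differences = 12.
Nonzero differences (with sign): +9, +1, +7, +1, -3, +4, +8, -8, -4, -6, +8, +6
Step 2: Count signs: positive = 8, negative = 4.
Step 3: Under H0: P(positive) = 0.5, so the number of positives S ~ Bin(12, 0.5).
Step 4: Two-sided exact p-value = sum of Bin(12,0.5) probabilities at or below the observed probability = 0.387695.
Step 5: alpha = 0.1. fail to reject H0.

n_eff = 12, pos = 8, neg = 4, p = 0.387695, fail to reject H0.


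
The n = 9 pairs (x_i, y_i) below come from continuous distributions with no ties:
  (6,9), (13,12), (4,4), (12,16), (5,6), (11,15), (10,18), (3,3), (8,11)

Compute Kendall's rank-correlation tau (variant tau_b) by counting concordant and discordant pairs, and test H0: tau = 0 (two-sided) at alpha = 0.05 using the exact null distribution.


Step 1: Enumerate the 36 unordered pairs (i,j) with i<j and classify each by sign(x_j-x_i) * sign(y_j-y_i).
  (1,2):dx=+7,dy=+3->C; (1,3):dx=-2,dy=-5->C; (1,4):dx=+6,dy=+7->C; (1,5):dx=-1,dy=-3->C
  (1,6):dx=+5,dy=+6->C; (1,7):dx=+4,dy=+9->C; (1,8):dx=-3,dy=-6->C; (1,9):dx=+2,dy=+2->C
  (2,3):dx=-9,dy=-8->C; (2,4):dx=-1,dy=+4->D; (2,5):dx=-8,dy=-6->C; (2,6):dx=-2,dy=+3->D
  (2,7):dx=-3,dy=+6->D; (2,8):dx=-10,dy=-9->C; (2,9):dx=-5,dy=-1->C; (3,4):dx=+8,dy=+12->C
  (3,5):dx=+1,dy=+2->C; (3,6):dx=+7,dy=+11->C; (3,7):dx=+6,dy=+14->C; (3,8):dx=-1,dy=-1->C
  (3,9):dx=+4,dy=+7->C; (4,5):dx=-7,dy=-10->C; (4,6):dx=-1,dy=-1->C; (4,7):dx=-2,dy=+2->D
  (4,8):dx=-9,dy=-13->C; (4,9):dx=-4,dy=-5->C; (5,6):dx=+6,dy=+9->C; (5,7):dx=+5,dy=+12->C
  (5,8):dx=-2,dy=-3->C; (5,9):dx=+3,dy=+5->C; (6,7):dx=-1,dy=+3->D; (6,8):dx=-8,dy=-12->C
  (6,9):dx=-3,dy=-4->C; (7,8):dx=-7,dy=-15->C; (7,9):dx=-2,dy=-7->C; (8,9):dx=+5,dy=+8->C
Step 2: C = 31, D = 5, total pairs = 36.
Step 3: tau = (C - D)/(n(n-1)/2) = (31 - 5)/36 = 0.722222.
Step 4: Exact two-sided p-value (enumerate n! = 362880 permutations of y under H0): p = 0.005886.
Step 5: alpha = 0.05. reject H0.

tau_b = 0.7222 (C=31, D=5), p = 0.005886, reject H0.


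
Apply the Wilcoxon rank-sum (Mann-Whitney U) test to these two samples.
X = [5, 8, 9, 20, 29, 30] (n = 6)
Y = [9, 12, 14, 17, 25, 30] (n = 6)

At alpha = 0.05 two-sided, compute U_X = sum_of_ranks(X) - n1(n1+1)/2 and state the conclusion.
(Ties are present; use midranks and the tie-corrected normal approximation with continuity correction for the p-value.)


Step 1: Combine and sort all 12 observations; assign midranks.
sorted (value, group): (5,X), (8,X), (9,X), (9,Y), (12,Y), (14,Y), (17,Y), (20,X), (25,Y), (29,X), (30,X), (30,Y)
ranks: 5->1, 8->2, 9->3.5, 9->3.5, 12->5, 14->6, 17->7, 20->8, 25->9, 29->10, 30->11.5, 30->11.5
Step 2: Rank sum for X: R1 = 1 + 2 + 3.5 + 8 + 10 + 11.5 = 36.
Step 3: U_X = R1 - n1(n1+1)/2 = 36 - 6*7/2 = 36 - 21 = 15.
       U_Y = n1*n2 - U_X = 36 - 15 = 21.
Step 4: Ties are present, so use the tie-corrected normal approximation (with continuity correction) for the p-value.
Step 5: p-value = 0.687885; compare to alpha = 0.05. fail to reject H0.

U_X = 15, p = 0.687885, fail to reject H0 at alpha = 0.05.


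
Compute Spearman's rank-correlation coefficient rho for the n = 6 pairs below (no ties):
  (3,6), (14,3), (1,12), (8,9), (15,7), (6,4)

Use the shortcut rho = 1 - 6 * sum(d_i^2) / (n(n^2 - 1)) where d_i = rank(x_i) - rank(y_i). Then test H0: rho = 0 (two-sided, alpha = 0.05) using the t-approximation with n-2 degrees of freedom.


Step 1: Rank x and y separately (midranks; no ties here).
rank(x): 3->2, 14->5, 1->1, 8->4, 15->6, 6->3
rank(y): 6->3, 3->1, 12->6, 9->5, 7->4, 4->2
Step 2: d_i = R_x(i) - R_y(i); compute d_i^2.
  (2-3)^2=1, (5-1)^2=16, (1-6)^2=25, (4-5)^2=1, (6-4)^2=4, (3-2)^2=1
sum(d^2) = 48.
Step 3: rho = 1 - 6*48 / (6*(6^2 - 1)) = 1 - 288/210 = -0.371429.
Step 4: Under H0, t = rho * sqrt((n-2)/(1-rho^2)) = -0.8001 ~ t(4).
Step 5: Two-sided p-value from the t-distribution with 4 df = 0.468478.
Step 6: alpha = 0.05. fail to reject H0.

rho = -0.3714, p = 0.468478, fail to reject H0 at alpha = 0.05.


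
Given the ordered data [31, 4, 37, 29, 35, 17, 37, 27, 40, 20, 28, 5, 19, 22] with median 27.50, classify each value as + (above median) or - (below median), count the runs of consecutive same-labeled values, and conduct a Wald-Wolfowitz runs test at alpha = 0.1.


Step 1: Compute median = 27.50; label A = above, B = below.
Labels in order: ABAAABABABABBB  (n_A = 7, n_B = 7)
Step 2: Count runs R = 10.
Step 3: Under H0 (random ordering), E[R] = 2*n_A*n_B/(n_A+n_B) + 1 = 2*7*7/14 + 1 = 8.0000.
        Var[R] = 2*n_A*n_B*(2*n_A*n_B - n_A - n_B) / ((n_A+n_B)^2 * (n_A+n_B-1)) = 8232/2548 = 3.2308.
        SD[R] = 1.7974.
Step 4: Continuity-corrected z = (R - 0.5 - E[R]) / SD[R] = (10 - 0.5 - 8.0000) / 1.7974 = 0.8345.
Step 5: Two-sided p-value via normal approximation = 2*(1 - Phi(|z|)) = 0.403986.
Step 6: alpha = 0.1. fail to reject H0.

R = 10, z = 0.8345, p = 0.403986, fail to reject H0.


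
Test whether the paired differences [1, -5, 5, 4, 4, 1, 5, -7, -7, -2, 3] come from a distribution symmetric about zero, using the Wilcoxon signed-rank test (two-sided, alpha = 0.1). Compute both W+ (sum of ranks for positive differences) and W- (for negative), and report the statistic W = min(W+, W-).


Step 1: Drop any zero differences (none here) and take |d_i|.
|d| = [1, 5, 5, 4, 4, 1, 5, 7, 7, 2, 3]
Step 2: Midrank |d_i| (ties get averaged ranks).
ranks: |1|->1.5, |5|->8, |5|->8, |4|->5.5, |4|->5.5, |1|->1.5, |5|->8, |7|->10.5, |7|->10.5, |2|->3, |3|->4
Step 3: Attach original signs; sum ranks with positive sign and with negative sign.
W+ = 1.5 + 8 + 5.5 + 5.5 + 1.5 + 8 + 4 = 34
W- = 8 + 10.5 + 10.5 + 3 = 32
(Check: W+ + W- = 66 should equal n(n+1)/2 = 66.)
Step 4: Test statistic W = min(W+, W-) = 32.
Step 5: Ties in |d|, so use the tie-corrected normal approximation.
        E[W] = n(n+1)/4 = 11*12/4 = 33.
        Tie groups: |d|=1 (t=2), |d|=4 (t=2), |d|=5 (t=3), |d|=7 (t=2); sum(t^3 - t) = 42.
        Var[W] = n(n+1)(2n+1)/24 - sum(t^3-t)/48 = 3036/24 - 42/48 = 125.625.
        z = (W - E[W]) / sqrt(Var[W]) = (32 - 33) / 11.2083 = -0.0892.
        Two-sided p = 2*Phi(z) = 0.928907.
Step 6: alpha = 0.1. fail to reject H0.

W+ = 34, W- = 32, W = min = 32, p = 0.928907, fail to reject H0.


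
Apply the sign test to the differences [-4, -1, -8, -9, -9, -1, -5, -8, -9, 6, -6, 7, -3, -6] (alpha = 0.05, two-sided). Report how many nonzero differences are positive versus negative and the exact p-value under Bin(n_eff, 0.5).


Step 1: Discard zero differences. Original n = 14; n_eff = number of nonzero differences = 14.
Nonzero differences (with sign): -4, -1, -8, -9, -9, -1, -5, -8, -9, +6, -6, +7, -3, -6
Step 2: Count signs: positive = 2, negative = 12.
Step 3: Under H0: P(positive) = 0.5, so the number of positives S ~ Bin(14, 0.5).
Step 4: Two-sided exact p-value = sum of Bin(14,0.5) probabilities at or below the observed probability = 0.012939.
Step 5: alpha = 0.05. reject H0.

n_eff = 14, pos = 2, neg = 12, p = 0.012939, reject H0.


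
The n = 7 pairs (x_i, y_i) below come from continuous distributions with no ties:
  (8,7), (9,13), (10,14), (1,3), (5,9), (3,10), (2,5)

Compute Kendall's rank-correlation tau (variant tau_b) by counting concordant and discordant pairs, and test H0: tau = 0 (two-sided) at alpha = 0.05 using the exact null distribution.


Step 1: Enumerate the 21 unordered pairs (i,j) with i<j and classify each by sign(x_j-x_i) * sign(y_j-y_i).
  (1,2):dx=+1,dy=+6->C; (1,3):dx=+2,dy=+7->C; (1,4):dx=-7,dy=-4->C; (1,5):dx=-3,dy=+2->D
  (1,6):dx=-5,dy=+3->D; (1,7):dx=-6,dy=-2->C; (2,3):dx=+1,dy=+1->C; (2,4):dx=-8,dy=-10->C
  (2,5):dx=-4,dy=-4->C; (2,6):dx=-6,dy=-3->C; (2,7):dx=-7,dy=-8->C; (3,4):dx=-9,dy=-11->C
  (3,5):dx=-5,dy=-5->C; (3,6):dx=-7,dy=-4->C; (3,7):dx=-8,dy=-9->C; (4,5):dx=+4,dy=+6->C
  (4,6):dx=+2,dy=+7->C; (4,7):dx=+1,dy=+2->C; (5,6):dx=-2,dy=+1->D; (5,7):dx=-3,dy=-4->C
  (6,7):dx=-1,dy=-5->C
Step 2: C = 18, D = 3, total pairs = 21.
Step 3: tau = (C - D)/(n(n-1)/2) = (18 - 3)/21 = 0.714286.
Step 4: Exact two-sided p-value (enumerate n! = 5040 permutations of y under H0): p = 0.030159.
Step 5: alpha = 0.05. reject H0.

tau_b = 0.7143 (C=18, D=3), p = 0.030159, reject H0.
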